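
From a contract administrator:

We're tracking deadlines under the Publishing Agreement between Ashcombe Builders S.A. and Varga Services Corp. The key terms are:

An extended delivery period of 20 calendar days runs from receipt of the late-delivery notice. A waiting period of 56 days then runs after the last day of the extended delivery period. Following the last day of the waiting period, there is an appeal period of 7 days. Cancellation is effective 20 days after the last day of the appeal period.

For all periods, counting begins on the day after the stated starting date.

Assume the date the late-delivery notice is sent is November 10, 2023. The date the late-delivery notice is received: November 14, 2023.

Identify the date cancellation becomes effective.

The last day of the extended delivery period: November 14, 2023 + 20 days = December 4, 2023.
The last day of the waiting period: 56 calendar days after December 4, 2023 is January 29, 2024.
The last day of the appeal period: January 29, 2024 + 7 days = February 5, 2024.
The date cancellation becomes effective: 20 calendar days after February 5, 2024 is February 25, 2024.

February 25, 2024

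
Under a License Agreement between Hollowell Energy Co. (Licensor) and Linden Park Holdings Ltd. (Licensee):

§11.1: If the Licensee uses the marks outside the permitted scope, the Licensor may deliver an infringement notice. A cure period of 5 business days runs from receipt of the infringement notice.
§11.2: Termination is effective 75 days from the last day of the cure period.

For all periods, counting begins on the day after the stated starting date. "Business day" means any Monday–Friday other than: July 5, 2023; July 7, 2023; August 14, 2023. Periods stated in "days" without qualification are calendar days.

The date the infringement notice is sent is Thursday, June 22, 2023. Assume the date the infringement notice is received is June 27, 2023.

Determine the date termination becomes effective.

September 17, 2023

From Tuesday, June 27, 2023, 5 business days (Jun 28, Jun 29, Jun 30, Jul 3, Jul 4, skipping weekends) brings us to Tuesday, July 4, 2023, which is the last day of the cure period.
Adding 75 calendar days to July 4, 2023 gives September 17, 2023, which is the date termination becomes effective.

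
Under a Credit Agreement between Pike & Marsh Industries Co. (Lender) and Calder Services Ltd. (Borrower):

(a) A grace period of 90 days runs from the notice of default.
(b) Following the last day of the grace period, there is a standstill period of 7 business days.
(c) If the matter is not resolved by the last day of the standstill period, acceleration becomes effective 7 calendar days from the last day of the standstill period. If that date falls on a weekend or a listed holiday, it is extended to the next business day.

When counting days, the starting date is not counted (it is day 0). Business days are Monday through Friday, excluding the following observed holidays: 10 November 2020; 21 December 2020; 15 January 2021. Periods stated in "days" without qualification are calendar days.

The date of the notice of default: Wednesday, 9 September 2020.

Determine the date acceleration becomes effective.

Adding 90 calendar days to 9 September 2020 gives 8 December 2020, which is the last day of the grace period.
The last day of the standstill period: 7 business days after Tuesday, 8 December 2020, skipping weekends — Dec 9, Dec 10, Dec 11, Dec 14, Dec 15, Dec 16, Dec 17 — lands on Thursday, 17 December 2020.
Adding 7 calendar days to 17 December 2020 gives 24 December 2020, which is the date acceleration becomes effective. 24 December 2020 is a Thursday and is not a listed holiday, so no roll-forward applies.

24 December 2020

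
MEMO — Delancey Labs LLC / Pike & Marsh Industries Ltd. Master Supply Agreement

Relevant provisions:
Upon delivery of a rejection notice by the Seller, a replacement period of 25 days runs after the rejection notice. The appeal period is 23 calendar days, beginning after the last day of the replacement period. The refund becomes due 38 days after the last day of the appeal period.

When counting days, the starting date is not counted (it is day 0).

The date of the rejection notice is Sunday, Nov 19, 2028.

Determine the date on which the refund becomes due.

The last day of the replacement period: 25 calendar days after Nov 19, 2028 is Dec 14, 2028.
Adding 23 calendar days to Dec 14, 2028 gives Jan 6, 2029, which is the last day of the appeal period.
The date on which the refund becomes due: Jan 6, 2029 + 38 days = Feb 13, 2029.

Feb 13, 2029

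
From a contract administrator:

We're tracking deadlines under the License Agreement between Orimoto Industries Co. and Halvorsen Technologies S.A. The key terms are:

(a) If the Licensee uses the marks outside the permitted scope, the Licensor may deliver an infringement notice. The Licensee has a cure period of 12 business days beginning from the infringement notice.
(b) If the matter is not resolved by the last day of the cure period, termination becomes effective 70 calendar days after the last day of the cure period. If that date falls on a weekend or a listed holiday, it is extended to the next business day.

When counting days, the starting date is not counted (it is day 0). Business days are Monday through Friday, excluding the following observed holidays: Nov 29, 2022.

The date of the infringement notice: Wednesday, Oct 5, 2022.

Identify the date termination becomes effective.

The last day of the cure period: 12 business days after Wednesday, Oct 5, 2022, skipping weekends — Oct 6, Oct 7, Oct 10, Oct 11, …, Oct 19, Oct 20, Oct 21 — lands on Friday, Oct 21, 2022.
The date termination becomes effective: Oct 21, 2022 + 70 days = Dec 30, 2022. Dec 30, 2022 is a Friday and is not a listed holiday, so no roll-forward applies.

Dec 30, 2022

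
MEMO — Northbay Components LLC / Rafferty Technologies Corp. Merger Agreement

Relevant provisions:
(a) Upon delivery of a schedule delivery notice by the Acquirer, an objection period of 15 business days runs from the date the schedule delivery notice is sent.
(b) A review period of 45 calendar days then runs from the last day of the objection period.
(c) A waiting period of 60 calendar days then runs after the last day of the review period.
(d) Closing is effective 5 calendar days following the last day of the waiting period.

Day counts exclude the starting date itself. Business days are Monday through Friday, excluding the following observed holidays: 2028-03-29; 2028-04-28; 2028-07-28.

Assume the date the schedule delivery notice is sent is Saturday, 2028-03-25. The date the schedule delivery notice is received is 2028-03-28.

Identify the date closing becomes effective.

2028-08-05

The last day of the objection period: 15 business days after Saturday, 2028-03-25, skipping weekends and the listed holiday on Mar 29 — Mar 27, Mar 28, Mar 30, Mar 31, …, Apr 13, Apr 14, Apr 17 — lands on Monday, 2028-04-17.
Adding 45 calendar days to 2028-04-17 gives 2028-06-01, which is the last day of the review period.
The last day of the waiting period: 2028-06-01 + 60 days = 2028-07-31.
The date closing becomes effective: 2028-07-31 + 5 days = 2028-08-05.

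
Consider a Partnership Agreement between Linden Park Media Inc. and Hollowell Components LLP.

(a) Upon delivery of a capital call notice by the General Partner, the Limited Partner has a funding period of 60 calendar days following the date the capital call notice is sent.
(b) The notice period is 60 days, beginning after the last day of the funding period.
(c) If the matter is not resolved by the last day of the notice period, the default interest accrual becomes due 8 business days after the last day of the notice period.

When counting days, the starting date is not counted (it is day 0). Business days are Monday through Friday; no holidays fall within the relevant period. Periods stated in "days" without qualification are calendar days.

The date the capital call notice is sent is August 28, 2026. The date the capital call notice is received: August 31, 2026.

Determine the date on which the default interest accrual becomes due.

January 6, 2027

Adding 60 calendar days to August 28, 2026 gives October 27, 2026, which is the last day of the funding period.
The last day of the notice period: October 27, 2026 + 60 days = December 26, 2026.
The date on which the default interest accrual becomes due: counting 8 business days from Saturday, December 26, 2026 (Dec 28, Dec 29, Dec 30, Dec 31, Jan 1, Jan 4, Jan 5, Jan 6, skipping weekends) reaches Wednesday, January 6, 2027.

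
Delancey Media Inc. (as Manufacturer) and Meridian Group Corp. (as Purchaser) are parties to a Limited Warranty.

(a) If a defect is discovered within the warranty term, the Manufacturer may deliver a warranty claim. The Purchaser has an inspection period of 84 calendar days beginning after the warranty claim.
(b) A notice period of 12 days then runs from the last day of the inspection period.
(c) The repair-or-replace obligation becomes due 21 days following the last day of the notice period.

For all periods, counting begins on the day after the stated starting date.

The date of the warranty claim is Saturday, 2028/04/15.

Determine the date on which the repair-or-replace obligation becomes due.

Adding 84 calendar days to 2028/04/15 gives 2028/07/08, which is the last day of the inspection period.
The last day of the notice period: 2028/07/08 + 12 days = 2028/07/20.
The date on which the repair-or-replace obligation becomes due: 21 calendar days after 2028/07/20 is 2028/08/10.

2028/08/10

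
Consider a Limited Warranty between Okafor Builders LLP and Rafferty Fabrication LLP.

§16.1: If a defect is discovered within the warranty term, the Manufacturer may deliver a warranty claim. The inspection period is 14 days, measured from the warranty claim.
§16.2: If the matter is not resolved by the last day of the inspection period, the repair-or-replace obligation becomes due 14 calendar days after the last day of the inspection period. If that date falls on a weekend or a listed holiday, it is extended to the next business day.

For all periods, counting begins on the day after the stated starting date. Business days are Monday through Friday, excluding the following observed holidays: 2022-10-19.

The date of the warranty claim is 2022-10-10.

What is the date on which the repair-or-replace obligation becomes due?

2022-11-07

The last day of the inspection period: 2022-10-10 + 14 days = 2022-10-24.
The date on which the repair-or-replace obligation becomes due: 14 calendar days after 2022-10-24 is 2022-11-07. 2022-11-07 is a Monday and is not a listed holiday, so no roll-forward applies.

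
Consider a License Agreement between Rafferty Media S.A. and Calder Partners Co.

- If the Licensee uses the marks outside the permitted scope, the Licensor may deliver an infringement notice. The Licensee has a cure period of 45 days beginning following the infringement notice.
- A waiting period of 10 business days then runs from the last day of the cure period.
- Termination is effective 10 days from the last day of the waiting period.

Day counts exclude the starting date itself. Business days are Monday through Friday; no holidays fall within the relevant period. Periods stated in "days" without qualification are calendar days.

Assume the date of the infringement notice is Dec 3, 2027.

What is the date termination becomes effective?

Feb 10, 2028

Adding 45 calendar days to Dec 3, 2027 gives Jan 17, 2028, which is the last day of the cure period.
From Monday, Jan 17, 2028, 10 business days (Jan 18, Jan 19, Jan 20, Jan 21, Jan 24, Jan 25, Jan 26, Jan 27, Jan 28, Jan 31, skipping weekends) brings us to Monday, Jan 31, 2028, which is the last day of the waiting period.
The date termination becomes effective: 10 calendar days after Jan 31, 2028 is Feb 10, 2028.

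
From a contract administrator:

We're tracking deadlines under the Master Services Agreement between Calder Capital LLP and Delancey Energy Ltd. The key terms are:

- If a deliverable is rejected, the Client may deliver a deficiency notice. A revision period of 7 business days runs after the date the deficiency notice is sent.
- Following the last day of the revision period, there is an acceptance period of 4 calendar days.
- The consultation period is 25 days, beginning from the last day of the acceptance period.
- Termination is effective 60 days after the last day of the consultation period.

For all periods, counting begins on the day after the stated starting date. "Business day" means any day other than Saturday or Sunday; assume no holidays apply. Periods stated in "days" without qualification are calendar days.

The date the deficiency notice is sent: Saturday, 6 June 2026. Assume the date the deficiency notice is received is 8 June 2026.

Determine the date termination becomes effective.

13 September 2026

The last day of the revision period: 7 business days after Saturday, 6 June 2026, skipping weekends — Jun 8, Jun 9, Jun 10, Jun 11, Jun 12, Jun 15, Jun 16 — lands on Tuesday, 16 June 2026.
Adding 4 calendar days to 16 June 2026 gives 20 June 2026, which is the last day of the acceptance period.
Adding 25 calendar days to 20 June 2026 gives 15 July 2026, which is the last day of the consultation period.
Adding 60 calendar days to 15 July 2026 gives 13 September 2026, which is the date termination becomes effective.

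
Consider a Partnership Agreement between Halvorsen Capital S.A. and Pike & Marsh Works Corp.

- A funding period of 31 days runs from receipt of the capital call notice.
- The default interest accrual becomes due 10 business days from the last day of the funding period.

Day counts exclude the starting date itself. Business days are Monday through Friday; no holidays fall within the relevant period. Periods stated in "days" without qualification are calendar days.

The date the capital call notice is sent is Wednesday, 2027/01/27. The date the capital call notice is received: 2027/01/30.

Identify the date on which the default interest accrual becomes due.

2027/03/16

Adding 31 calendar days to 2027/01/30 gives 2027/03/02, which is the last day of the funding period.
The date on which the default interest accrual becomes due: 10 business days after Tuesday, 2027/03/02, skipping weekends — Mar 3, Mar 4, Mar 5, Mar 8, Mar 9, Mar 10, Mar 11, Mar 12, Mar 15, Mar 16 — lands on Tuesday, 2027/03/16.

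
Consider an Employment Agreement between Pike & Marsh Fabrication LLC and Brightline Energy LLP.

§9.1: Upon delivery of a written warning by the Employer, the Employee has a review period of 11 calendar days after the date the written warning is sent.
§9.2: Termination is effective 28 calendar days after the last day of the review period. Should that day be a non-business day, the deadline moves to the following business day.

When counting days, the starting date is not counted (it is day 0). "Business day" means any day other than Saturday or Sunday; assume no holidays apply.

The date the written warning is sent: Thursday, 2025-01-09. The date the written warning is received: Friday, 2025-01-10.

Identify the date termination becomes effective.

2025-02-17

The last day of the review period: 11 calendar days after 2025-01-09 is 2025-01-20.
The date termination becomes effective: 28 calendar days after 2025-01-20 is 2025-02-17. 2025-02-17 is a Monday, so no roll-forward applies.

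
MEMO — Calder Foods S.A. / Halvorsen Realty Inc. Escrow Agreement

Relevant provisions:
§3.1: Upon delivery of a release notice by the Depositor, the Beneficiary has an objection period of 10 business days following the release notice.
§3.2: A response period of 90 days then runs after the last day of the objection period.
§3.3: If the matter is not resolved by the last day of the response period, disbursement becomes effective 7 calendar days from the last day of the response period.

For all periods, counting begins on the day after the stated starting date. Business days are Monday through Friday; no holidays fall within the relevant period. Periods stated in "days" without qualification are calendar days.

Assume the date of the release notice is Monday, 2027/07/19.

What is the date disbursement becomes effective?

2027/11/07

From Monday, 2027/07/19, 10 business days (Jul 20, Jul 21, Jul 22, Jul 23, Jul 26, Jul 27, Jul 28, Jul 29, Jul 30, Aug 2, skipping weekends) brings us to Monday, 2027/08/02, which is the last day of the objection period.
The last day of the response period: 2027/08/02 + 90 days = 2027/10/31.
The date disbursement becomes effective: 2027/10/31 + 7 days = 2027/11/07.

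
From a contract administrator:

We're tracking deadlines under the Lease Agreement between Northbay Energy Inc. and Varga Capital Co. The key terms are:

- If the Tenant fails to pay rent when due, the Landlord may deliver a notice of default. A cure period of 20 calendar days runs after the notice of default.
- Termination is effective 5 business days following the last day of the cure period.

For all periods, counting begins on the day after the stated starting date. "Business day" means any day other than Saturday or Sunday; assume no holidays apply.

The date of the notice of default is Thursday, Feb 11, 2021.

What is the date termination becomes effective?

Adding 20 calendar days to Feb 11, 2021 gives Mar 3, 2021, which is the last day of the cure period.
From Wednesday, Mar 3, 2021, 5 business days (Mar 4, Mar 5, Mar 8, Mar 9, Mar 10, skipping weekends) brings us to Wednesday, Mar 10, 2021, which is the date termination becomes effective.

Mar 10, 2021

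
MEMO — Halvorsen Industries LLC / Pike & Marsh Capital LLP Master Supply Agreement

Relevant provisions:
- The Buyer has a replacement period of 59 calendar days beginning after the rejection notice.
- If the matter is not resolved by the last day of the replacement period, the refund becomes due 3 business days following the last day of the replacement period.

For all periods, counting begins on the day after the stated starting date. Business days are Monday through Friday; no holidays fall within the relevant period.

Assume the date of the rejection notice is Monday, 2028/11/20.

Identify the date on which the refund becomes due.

2029/01/23

Adding 59 calendar days to 2028/11/20 gives 2029/01/18, which is the last day of the replacement period.
The date on which the refund becomes due: 3 business days after Thursday, 2029/01/18, skipping weekends — Jan 19, Jan 22, Jan 23 — lands on Tuesday, 2029/01/23.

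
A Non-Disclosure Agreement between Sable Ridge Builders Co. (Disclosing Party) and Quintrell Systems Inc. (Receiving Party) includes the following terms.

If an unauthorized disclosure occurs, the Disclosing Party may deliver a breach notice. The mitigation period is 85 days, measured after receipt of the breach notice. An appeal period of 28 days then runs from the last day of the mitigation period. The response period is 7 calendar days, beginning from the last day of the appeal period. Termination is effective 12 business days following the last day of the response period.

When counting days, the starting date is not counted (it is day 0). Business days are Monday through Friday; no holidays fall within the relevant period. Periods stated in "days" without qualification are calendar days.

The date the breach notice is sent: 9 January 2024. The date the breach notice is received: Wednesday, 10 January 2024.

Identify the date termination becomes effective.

27 May 2024

The last day of the mitigation period: 10 January 2024 + 85 days = 4 April 2024.
Adding 28 calendar days to 4 April 2024 gives 2 May 2024, which is the last day of the appeal period.
The last day of the response period: 2 May 2024 + 7 days = 9 May 2024.
The date termination becomes effective: 12 business days after Thursday, 9 May 2024, skipping weekends — May 10, May 13, May 14, May 15, …, May 23, May 24, May 27 — lands on Monday, 27 May 2024.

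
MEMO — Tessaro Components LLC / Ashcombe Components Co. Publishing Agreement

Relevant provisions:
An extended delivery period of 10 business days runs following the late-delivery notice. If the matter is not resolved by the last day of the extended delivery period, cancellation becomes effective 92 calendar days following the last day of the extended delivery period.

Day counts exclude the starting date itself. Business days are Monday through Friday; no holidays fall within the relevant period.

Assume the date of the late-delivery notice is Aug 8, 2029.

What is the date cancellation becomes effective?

Nov 22, 2029

The last day of the extended delivery period: 10 business days after Wednesday, Aug 8, 2029, skipping weekends — Aug 9, Aug 10, Aug 13, Aug 14, Aug 15, Aug 16, Aug 17, Aug 20, Aug 21, Aug 22 — lands on Wednesday, Aug 22, 2029.
The date cancellation becomes effective: Aug 22, 2029 + 92 days = Nov 22, 2029.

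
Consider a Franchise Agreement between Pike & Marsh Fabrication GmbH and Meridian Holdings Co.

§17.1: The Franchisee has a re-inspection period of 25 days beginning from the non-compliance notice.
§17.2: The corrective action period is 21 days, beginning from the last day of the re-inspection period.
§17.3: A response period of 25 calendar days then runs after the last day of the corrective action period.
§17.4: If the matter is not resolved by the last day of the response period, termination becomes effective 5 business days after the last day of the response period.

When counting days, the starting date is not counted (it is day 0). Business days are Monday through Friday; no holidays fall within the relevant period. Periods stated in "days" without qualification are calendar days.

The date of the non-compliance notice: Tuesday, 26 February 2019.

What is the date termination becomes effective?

15 May 2019

The last day of the re-inspection period: 26 February 2019 + 25 days = 23 March 2019.
Adding 21 calendar days to 23 March 2019 gives 13 April 2019, which is the last day of the corrective action period.
Adding 25 calendar days to 13 April 2019 gives 8 May 2019, which is the last day of the response period.
The date termination becomes effective: counting 5 business days from Wednesday, 8 May 2019 (May 9, May 10, May 13, May 14, May 15, skipping weekends) reaches Wednesday, 15 May 2019.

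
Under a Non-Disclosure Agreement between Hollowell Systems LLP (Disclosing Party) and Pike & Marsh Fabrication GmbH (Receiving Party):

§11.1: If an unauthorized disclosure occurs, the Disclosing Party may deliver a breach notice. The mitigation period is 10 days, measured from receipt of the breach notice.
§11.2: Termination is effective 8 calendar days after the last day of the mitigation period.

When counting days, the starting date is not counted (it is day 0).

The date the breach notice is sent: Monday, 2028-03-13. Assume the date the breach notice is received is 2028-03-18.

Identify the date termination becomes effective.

2028-04-05

The last day of the mitigation period: 2028-03-18 + 10 days = 2028-03-28.
The date termination becomes effective: 8 calendar days after 2028-03-28 is 2028-04-05.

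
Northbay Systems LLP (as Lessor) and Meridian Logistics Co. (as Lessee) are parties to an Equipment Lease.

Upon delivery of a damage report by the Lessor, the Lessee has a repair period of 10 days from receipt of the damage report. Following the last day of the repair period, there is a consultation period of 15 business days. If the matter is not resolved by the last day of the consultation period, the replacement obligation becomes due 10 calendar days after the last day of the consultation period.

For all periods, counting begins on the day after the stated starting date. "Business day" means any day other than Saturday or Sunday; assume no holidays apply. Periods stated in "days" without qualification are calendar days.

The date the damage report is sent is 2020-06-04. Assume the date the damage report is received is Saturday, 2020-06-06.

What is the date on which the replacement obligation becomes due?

2020-07-17

The last day of the repair period: 2020-06-06 + 10 days = 2020-06-16.
The last day of the consultation period: 15 business days after Tuesday, 2020-06-16, skipping weekends — Jun 17, Jun 18, Jun 19, Jun 22, …, Jul 3, Jul 6, Jul 7 — lands on Tuesday, 2020-07-07.
Adding 10 calendar days to 2020-07-07 gives 2020-07-17, which is the date on which the replacement obligation becomes due.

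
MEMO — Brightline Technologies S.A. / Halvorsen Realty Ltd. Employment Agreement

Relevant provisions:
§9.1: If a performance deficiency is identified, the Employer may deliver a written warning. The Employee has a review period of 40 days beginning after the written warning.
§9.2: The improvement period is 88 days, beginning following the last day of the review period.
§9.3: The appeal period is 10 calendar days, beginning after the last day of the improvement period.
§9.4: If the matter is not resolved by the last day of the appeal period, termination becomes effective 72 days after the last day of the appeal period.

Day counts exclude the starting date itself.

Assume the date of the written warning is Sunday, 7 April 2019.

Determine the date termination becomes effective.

Adding 40 calendar days to 7 April 2019 gives 17 May 2019, which is the last day of the review period.
Adding 88 calendar days to 17 May 2019 gives 13 August 2019, which is the last day of the improvement period.
The last day of the appeal period: 13 August 2019 + 10 days = 23 August 2019.
The date termination becomes effective: 23 August 2019 + 72 days = 3 November 2019.

3 November 2019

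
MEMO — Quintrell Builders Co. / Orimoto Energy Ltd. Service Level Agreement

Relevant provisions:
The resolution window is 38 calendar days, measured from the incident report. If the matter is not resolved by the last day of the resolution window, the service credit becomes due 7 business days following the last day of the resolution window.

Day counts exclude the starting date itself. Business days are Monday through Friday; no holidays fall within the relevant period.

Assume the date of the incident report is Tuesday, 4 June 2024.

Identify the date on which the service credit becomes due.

23 July 2024

The last day of the resolution window: 4 June 2024 + 38 days = 12 July 2024.
The date on which the service credit becomes due: counting 7 business days from Friday, 12 July 2024 (Jul 15, Jul 16, Jul 17, Jul 18, Jul 19, Jul 22, Jul 23, skipping weekends) reaches Tuesday, 23 July 2024.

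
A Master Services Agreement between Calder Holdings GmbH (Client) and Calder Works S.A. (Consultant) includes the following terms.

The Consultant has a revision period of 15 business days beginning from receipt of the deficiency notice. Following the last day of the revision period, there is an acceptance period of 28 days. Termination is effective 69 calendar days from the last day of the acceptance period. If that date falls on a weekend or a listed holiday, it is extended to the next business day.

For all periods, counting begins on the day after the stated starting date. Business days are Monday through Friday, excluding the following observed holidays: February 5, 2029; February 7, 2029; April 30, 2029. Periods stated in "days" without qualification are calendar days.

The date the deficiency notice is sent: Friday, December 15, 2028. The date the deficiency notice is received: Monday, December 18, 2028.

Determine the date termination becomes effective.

From Monday, December 18, 2028, 15 business days (Dec 19, Dec 20, Dec 21, Dec 22, …, Jan 4, Jan 5, Jan 8, skipping weekends) brings us to Monday, January 8, 2029, which is the last day of the revision period.
Adding 28 calendar days to January 8, 2029 gives February 5, 2029, which is the last day of the acceptance period.
Adding 69 calendar days to February 5, 2029 gives April 15, 2029, which is the date termination becomes effective. That falls on a Sunday, so it rolls to the next business day, Monday, April 16, 2029.

April 16, 2029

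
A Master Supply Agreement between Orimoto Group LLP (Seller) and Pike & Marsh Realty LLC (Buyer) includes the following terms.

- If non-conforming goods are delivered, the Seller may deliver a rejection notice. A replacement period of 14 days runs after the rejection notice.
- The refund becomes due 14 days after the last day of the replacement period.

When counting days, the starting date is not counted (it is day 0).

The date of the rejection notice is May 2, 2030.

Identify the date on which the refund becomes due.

Adding 14 calendar days to May 2, 2030 gives May 16, 2030, which is the last day of the replacement period.
Adding 14 calendar days to May 16, 2030 gives May 30, 2030, which is the date on which the refund becomes due.

May 30, 2030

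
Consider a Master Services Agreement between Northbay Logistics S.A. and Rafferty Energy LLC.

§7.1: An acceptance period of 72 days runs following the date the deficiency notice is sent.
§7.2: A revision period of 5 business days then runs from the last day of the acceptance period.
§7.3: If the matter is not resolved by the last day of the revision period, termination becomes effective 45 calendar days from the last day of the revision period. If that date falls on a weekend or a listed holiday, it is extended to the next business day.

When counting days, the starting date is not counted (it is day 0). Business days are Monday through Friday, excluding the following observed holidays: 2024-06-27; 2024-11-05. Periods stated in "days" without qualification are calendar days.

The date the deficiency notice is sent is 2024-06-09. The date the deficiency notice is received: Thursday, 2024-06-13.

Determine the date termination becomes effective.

2024-10-11

The last day of the acceptance period: 72 calendar days after 2024-06-09 is 2024-08-20.
The last day of the revision period: 5 business days after Tuesday, 2024-08-20, skipping weekends — Aug 21, Aug 22, Aug 23, Aug 26, Aug 27 — lands on Tuesday, 2024-08-27.
The date termination becomes effective: 45 calendar days after 2024-08-27 is 2024-10-11. 2024-10-11 is a Friday and is not a listed holiday, so no roll-forward applies.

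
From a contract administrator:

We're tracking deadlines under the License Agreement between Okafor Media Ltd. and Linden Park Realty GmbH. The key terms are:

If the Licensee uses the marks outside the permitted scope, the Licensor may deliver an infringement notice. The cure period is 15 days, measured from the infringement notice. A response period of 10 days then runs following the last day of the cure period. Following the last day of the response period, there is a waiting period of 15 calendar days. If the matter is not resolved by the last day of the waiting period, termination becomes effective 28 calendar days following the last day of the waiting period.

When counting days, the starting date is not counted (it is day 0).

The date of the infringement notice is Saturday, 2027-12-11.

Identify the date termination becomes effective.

2028-02-17

The last day of the cure period: 2027-12-11 + 15 days = 2027-12-26.
The last day of the response period: 10 calendar days after 2027-12-26 is 2028-01-05.
The last day of the waiting period: 15 calendar days after 2028-01-05 is 2028-01-20.
Adding 28 calendar days to 2028-01-20 gives 2028-02-17, which is the date termination becomes effective.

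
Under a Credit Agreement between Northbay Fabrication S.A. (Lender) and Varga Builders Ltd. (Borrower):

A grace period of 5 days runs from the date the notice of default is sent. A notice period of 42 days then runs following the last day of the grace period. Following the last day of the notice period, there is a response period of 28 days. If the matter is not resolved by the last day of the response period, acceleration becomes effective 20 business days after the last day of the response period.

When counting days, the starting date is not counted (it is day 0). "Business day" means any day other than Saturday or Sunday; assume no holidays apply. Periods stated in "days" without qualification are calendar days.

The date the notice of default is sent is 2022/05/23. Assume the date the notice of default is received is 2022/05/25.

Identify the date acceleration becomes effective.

2022/09/02

The last day of the grace period: 5 calendar days after 2022/05/23 is 2022/05/28.
Adding 42 calendar days to 2022/05/28 gives 2022/07/09, which is the last day of the notice period.
The last day of the response period: 28 calendar days after 2022/07/09 is 2022/08/06.
The date acceleration becomes effective: 20 business days after Saturday, 2022/08/06, skipping weekends — Aug 8, Aug 9, Aug 10, Aug 11, …, Aug 31, Sep 1, Sep 2 — lands on Friday, 2022/09/02.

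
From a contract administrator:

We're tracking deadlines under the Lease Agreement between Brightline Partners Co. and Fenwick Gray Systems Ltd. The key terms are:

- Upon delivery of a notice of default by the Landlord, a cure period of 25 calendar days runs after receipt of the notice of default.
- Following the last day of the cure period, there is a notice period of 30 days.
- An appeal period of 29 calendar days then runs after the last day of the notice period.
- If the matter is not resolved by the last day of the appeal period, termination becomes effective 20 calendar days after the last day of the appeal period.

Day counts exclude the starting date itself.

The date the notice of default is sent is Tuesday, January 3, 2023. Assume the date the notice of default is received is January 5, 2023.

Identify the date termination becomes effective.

April 19, 2023

The last day of the cure period: 25 calendar days after January 5, 2023 is January 30, 2023.
Adding 30 calendar days to January 30, 2023 gives March 1, 2023, which is the last day of the notice period.
The last day of the appeal period: March 1, 2023 + 29 days = March 30, 2023.
Adding 20 calendar days to March 30, 2023 gives April 19, 2023, which is the date termination becomes effective.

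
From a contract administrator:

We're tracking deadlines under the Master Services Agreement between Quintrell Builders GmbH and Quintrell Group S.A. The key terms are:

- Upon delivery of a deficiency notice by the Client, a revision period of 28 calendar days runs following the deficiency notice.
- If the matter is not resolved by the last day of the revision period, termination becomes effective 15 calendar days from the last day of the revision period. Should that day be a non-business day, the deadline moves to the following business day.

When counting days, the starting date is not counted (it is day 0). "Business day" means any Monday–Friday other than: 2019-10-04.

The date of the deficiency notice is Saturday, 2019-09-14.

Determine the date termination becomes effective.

2019-10-28

The last day of the revision period: 28 calendar days after 2019-09-14 is 2019-10-12.
Adding 15 calendar days to 2019-10-12 gives 2019-10-27, which is the date termination becomes effective. That falls on a Sunday, so it rolls to the next business day, Monday, 2019-10-28.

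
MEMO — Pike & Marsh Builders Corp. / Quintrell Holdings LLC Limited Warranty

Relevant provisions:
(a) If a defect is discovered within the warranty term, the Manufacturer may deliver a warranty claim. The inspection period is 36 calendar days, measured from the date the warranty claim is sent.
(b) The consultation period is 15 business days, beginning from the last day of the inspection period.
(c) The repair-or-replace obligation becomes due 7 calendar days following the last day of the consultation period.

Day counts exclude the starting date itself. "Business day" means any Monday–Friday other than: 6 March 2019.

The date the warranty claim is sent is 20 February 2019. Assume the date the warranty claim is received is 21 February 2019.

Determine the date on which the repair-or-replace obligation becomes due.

The last day of the inspection period: 20 February 2019 + 36 days = 28 March 2019.
From Thursday, 28 March 2019, 15 business days (Mar 29, Apr 1, Apr 2, Apr 3, …, Apr 16, Apr 17, Apr 18, skipping weekends) brings us to Thursday, 18 April 2019, which is the last day of the consultation period.
Adding 7 calendar days to 18 April 2019 gives 25 April 2019, which is the date on which the repair-or-replace obligation becomes due.

25 April 2019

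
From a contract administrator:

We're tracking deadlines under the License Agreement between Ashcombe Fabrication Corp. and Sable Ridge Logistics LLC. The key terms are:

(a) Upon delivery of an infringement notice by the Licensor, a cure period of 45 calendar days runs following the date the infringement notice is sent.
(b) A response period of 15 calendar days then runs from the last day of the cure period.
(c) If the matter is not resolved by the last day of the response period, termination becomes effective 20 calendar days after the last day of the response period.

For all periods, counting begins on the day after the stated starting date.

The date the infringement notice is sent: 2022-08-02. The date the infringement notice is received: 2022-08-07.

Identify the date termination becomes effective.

The last day of the cure period: 45 calendar days after 2022-08-02 is 2022-09-16.
The last day of the response period: 2022-09-16 + 15 days = 2022-10-01.
The date termination becomes effective: 2022-10-01 + 20 days = 2022-10-21.

2022-10-21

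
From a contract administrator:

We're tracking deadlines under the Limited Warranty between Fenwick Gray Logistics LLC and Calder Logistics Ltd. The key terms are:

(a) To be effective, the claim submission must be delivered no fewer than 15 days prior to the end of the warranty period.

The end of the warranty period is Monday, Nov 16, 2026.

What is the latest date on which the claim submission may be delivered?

Nov 1, 2026

Nov 16, 2026 minus 15 days is Nov 1, 2026.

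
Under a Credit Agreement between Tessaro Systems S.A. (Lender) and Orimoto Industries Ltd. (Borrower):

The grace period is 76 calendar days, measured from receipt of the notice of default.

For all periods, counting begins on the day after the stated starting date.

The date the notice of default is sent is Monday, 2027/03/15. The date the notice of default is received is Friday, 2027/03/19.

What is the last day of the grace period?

The last day of the grace period: 2027/03/19 + 76 days = 2027/06/03.

2027/06/03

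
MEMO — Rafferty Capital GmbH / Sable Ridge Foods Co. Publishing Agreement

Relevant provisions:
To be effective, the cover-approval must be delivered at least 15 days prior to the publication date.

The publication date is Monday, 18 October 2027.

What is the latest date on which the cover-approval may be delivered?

18 October 2027 minus 15 days is 3 October 2027.

3 October 2027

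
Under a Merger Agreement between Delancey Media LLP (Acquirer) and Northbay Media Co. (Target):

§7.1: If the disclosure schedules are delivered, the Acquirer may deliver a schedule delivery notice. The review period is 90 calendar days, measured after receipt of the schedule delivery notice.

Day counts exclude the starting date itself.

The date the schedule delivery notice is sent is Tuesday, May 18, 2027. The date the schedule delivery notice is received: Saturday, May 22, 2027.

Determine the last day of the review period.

The last day of the review period: 90 calendar days after May 22, 2027 is August 20, 2027.

August 20, 2027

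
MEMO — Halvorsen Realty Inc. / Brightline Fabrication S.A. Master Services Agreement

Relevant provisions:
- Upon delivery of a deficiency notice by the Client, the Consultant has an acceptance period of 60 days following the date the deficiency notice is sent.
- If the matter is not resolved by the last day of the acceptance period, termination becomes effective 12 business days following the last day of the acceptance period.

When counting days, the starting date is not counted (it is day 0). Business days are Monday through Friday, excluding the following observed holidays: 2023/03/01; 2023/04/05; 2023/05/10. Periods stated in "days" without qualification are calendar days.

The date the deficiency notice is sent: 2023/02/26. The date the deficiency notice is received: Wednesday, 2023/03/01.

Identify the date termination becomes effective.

Adding 60 calendar days to 2023/02/26 gives 2023/04/27, which is the last day of the acceptance period.
The date termination becomes effective: 12 business days after Thursday, 2023/04/27, skipping weekends and the listed holiday on May 10 — Apr 28, May 1, May 2, May 3, …, May 12, May 15, May 16 — lands on Tuesday, 2023/05/16.

2023/05/16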